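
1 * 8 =8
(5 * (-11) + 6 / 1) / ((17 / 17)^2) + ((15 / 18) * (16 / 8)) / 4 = -583 / 12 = -48.58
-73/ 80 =-0.91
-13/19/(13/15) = -15/19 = -0.79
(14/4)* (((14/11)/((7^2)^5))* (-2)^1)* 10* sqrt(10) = -20* sqrt(10)/63412811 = -0.00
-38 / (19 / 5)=-10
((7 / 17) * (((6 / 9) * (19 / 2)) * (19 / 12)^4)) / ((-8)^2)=17332693 / 67682304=0.26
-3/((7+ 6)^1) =-3/13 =-0.23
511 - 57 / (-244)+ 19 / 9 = 1127305 / 2196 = 513.34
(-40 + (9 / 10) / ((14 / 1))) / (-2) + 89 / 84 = 17663 / 840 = 21.03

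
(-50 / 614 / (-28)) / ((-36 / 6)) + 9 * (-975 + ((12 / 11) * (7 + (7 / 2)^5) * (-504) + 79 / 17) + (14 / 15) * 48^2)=-2622991.49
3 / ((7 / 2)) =6 / 7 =0.86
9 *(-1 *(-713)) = 6417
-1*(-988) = 988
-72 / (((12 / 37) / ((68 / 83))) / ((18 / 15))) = -90576 / 415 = -218.26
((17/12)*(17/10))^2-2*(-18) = 601921/14400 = 41.80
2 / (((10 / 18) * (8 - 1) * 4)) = 0.13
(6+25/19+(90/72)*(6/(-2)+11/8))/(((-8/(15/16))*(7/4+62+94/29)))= -1397655/151192576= -0.01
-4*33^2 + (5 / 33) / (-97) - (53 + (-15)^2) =-14833439 / 3201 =-4634.00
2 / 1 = 2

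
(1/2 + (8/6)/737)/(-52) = -0.01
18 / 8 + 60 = 249 / 4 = 62.25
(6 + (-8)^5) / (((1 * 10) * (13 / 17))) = -278477 / 65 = -4284.26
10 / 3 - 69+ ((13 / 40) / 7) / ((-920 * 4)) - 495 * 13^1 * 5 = -32240.67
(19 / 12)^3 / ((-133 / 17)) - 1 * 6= -78713 / 12096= -6.51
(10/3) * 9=30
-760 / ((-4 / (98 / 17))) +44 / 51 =55904 / 51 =1096.16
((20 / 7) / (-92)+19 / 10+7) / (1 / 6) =42837 / 805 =53.21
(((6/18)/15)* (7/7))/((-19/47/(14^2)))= -9212/855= -10.77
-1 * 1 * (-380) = 380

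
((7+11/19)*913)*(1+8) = 1183248/19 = 62276.21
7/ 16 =0.44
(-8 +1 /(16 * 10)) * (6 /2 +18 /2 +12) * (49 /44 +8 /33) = -228941 /880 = -260.16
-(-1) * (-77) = -77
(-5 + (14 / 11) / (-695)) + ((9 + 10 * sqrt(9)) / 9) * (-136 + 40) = -3218559 / 7645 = -421.00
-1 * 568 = -568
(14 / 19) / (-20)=-7 / 190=-0.04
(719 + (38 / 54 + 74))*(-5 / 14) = -53575 / 189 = -283.47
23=23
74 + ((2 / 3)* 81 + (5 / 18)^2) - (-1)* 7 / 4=10516 / 81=129.83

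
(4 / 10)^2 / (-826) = -0.00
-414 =-414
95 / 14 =6.79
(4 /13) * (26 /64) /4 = 1 /32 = 0.03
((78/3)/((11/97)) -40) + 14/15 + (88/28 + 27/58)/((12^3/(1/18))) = 190.21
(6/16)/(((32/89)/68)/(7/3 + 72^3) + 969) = 1694183263/4377769551656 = 0.00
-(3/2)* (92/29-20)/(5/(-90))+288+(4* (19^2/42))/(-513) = -2736310/16443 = -166.41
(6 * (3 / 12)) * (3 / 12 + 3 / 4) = 3 / 2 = 1.50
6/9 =2/3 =0.67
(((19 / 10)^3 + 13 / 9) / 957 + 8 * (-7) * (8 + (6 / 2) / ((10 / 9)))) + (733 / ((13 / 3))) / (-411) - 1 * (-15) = -8967663935689 / 15339753000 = -584.60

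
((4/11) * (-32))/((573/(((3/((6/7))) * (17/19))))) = -7616/119757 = -0.06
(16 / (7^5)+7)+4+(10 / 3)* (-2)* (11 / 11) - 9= -235250 / 50421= -4.67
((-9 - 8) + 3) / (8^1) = -7 / 4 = -1.75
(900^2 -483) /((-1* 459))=-269839 /153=-1763.65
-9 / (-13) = 9 / 13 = 0.69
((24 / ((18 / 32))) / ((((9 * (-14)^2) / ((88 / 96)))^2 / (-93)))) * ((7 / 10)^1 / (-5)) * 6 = 3751 / 4167450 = 0.00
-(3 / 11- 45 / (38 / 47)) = 23151 / 418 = 55.39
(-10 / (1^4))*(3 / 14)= -15 / 7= -2.14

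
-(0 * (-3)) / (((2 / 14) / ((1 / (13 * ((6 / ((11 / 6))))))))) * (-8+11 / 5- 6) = 0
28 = 28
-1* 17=-17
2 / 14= 1 / 7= 0.14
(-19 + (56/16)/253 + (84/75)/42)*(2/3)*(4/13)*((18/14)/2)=-1439026/575575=-2.50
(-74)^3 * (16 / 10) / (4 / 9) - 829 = -7298177 / 5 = -1459635.40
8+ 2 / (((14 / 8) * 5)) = 288 / 35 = 8.23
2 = 2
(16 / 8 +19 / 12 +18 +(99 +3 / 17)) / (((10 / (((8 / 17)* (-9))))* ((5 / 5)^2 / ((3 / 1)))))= -44343 / 289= -153.44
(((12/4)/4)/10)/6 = 1/80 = 0.01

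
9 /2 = 4.50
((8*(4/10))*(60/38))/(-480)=-1/95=-0.01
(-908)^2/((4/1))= 206116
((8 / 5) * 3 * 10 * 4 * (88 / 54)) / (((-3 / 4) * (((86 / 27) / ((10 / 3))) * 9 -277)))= 2560 / 1647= 1.55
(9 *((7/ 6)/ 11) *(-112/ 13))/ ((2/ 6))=-3528/ 143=-24.67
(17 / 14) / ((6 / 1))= 0.20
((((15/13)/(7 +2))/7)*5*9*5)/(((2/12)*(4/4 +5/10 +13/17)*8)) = 19125/14014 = 1.36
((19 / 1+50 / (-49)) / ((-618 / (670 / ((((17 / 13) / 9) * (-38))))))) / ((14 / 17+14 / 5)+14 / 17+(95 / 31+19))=594697025 / 4465928796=0.13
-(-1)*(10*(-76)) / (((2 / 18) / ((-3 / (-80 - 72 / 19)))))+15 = -45750 / 199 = -229.90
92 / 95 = 0.97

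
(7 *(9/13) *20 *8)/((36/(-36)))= -10080/13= -775.38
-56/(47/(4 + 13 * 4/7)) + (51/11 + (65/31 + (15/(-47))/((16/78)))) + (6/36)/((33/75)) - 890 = -345437347/384648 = -898.06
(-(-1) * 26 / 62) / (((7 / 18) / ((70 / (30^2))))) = 13 / 155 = 0.08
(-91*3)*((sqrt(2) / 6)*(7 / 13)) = -49*sqrt(2) / 2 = -34.65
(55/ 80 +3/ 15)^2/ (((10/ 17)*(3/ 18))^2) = 13111641/ 160000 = 81.95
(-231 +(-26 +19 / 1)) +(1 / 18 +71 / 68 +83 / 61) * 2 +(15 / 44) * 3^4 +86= -49058831 / 410652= -119.47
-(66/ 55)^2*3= -108/ 25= -4.32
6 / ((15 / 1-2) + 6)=6 / 19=0.32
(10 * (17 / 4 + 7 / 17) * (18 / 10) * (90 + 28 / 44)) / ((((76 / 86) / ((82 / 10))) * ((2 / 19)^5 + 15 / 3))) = 653527167374043 / 46303170980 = 14114.09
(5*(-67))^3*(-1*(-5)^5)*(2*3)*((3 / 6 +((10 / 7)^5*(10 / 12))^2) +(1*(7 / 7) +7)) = -19763267502809769921875 / 847425747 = -23321532975336.62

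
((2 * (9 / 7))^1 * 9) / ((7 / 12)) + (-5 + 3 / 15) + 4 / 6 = 26122 / 735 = 35.54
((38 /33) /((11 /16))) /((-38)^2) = 8 /6897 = 0.00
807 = 807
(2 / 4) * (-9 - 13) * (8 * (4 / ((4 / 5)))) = -440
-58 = -58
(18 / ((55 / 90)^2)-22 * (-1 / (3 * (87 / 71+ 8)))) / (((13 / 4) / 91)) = 326168696 / 237765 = 1371.81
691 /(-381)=-1.81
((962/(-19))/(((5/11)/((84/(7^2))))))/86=-63492/28595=-2.22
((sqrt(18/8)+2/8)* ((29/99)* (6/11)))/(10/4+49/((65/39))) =35/3993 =0.01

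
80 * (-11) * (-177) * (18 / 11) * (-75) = -19116000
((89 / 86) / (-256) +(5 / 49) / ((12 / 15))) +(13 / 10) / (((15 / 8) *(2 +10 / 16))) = 94089367 / 242726400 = 0.39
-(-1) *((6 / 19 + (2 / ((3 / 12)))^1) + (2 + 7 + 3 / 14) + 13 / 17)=82729 / 4522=18.29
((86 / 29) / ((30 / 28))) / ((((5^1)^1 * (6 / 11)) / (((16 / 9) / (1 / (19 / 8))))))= 251636 / 58725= 4.28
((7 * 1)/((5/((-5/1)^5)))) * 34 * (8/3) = -1190000/3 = -396666.67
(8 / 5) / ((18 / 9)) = 4 / 5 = 0.80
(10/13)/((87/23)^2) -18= -1765856/98397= -17.95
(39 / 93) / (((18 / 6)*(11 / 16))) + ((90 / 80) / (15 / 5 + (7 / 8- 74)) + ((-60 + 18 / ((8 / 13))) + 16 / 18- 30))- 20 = -16627291 / 208692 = -79.67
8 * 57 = 456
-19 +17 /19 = -344 /19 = -18.11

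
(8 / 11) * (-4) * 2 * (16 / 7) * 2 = -2048 / 77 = -26.60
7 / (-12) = -7 / 12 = -0.58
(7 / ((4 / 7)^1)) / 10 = 49 / 40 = 1.22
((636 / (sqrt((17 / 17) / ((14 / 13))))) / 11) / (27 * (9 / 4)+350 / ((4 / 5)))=2544 * sqrt(182) / 284999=0.12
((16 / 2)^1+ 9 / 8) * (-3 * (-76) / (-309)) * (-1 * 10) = 6935 / 103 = 67.33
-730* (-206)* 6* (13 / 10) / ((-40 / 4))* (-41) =24045762 / 5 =4809152.40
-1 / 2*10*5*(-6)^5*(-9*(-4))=6998400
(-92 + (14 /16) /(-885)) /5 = -651367 /35400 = -18.40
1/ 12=0.08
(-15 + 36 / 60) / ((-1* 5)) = 72 / 25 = 2.88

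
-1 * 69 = -69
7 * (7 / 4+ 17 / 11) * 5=5075 / 44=115.34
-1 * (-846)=846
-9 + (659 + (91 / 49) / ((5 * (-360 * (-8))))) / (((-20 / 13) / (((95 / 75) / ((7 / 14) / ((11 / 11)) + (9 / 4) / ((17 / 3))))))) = -283078307387 / 461160000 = -613.84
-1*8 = -8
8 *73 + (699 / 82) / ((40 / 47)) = 1948373 / 3280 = 594.02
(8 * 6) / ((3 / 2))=32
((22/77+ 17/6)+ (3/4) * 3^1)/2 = 451/168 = 2.68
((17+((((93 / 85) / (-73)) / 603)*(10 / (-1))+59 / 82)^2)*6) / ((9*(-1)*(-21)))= 7329076949820757 / 13178741408350686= 0.56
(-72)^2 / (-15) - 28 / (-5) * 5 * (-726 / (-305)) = -17016 / 61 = -278.95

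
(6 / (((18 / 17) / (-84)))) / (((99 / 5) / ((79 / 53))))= -35.83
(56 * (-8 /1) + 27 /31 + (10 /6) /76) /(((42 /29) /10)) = -3087.17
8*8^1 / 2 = 32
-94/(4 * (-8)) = 47/16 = 2.94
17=17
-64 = -64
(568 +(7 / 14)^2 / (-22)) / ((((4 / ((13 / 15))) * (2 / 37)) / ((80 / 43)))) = 8013941 / 1892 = 4235.70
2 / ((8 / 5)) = 5 / 4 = 1.25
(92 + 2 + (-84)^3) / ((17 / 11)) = -383453.53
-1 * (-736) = 736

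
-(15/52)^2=-0.08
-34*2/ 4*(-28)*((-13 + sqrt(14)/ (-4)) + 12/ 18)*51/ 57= -299404/ 57 - 2023*sqrt(14)/ 19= -5651.09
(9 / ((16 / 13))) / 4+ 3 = 309 / 64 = 4.83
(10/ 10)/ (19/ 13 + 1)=13/ 32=0.41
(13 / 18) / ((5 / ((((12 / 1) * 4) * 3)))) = 104 / 5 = 20.80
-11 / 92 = -0.12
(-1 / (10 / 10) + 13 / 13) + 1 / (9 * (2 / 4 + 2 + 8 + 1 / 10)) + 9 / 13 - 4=-20446 / 6201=-3.30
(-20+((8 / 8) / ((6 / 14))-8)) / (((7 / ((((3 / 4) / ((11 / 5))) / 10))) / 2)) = -1 / 4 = -0.25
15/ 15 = 1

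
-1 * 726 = -726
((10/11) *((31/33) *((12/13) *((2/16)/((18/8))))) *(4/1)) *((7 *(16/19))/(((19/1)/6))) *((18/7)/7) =476160/3974971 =0.12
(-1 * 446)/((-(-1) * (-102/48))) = 3568/17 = 209.88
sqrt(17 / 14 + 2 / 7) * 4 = 2 * sqrt(6) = 4.90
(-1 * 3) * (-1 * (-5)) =-15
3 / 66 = 1 / 22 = 0.05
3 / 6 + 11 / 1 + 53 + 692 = 1513 / 2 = 756.50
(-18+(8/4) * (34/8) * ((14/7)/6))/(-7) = 13/6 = 2.17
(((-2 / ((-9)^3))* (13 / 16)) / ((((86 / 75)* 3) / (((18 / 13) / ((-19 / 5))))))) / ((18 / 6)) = -125 / 1588248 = -0.00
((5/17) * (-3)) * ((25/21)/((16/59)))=-7375/1904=-3.87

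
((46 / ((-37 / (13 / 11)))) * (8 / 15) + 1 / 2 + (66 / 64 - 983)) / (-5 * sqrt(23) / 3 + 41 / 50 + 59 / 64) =16044158931030 / 570652127353 + 15351425840000 * sqrt(23) / 570652127353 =157.13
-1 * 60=-60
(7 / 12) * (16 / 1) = 28 / 3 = 9.33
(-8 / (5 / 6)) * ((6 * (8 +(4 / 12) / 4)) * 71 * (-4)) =661152 / 5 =132230.40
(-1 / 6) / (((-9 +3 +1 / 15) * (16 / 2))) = 5 / 1424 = 0.00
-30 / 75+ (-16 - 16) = -162 / 5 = -32.40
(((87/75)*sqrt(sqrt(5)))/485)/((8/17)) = 493*5^(1/4)/97000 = 0.01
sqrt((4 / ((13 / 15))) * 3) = 6 * sqrt(65) / 13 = 3.72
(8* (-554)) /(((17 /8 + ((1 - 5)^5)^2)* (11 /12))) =-425472 /92274875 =-0.00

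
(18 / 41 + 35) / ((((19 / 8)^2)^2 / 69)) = 410652672 / 5343161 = 76.86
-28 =-28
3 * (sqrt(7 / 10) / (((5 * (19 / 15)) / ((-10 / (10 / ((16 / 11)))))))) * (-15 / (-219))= -72 * sqrt(70) / 15257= -0.04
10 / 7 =1.43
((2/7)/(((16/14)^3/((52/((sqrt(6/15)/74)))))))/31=23569 * sqrt(10)/1984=37.57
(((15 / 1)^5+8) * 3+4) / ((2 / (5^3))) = 142384562.50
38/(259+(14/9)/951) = 325242/2216795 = 0.15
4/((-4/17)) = -17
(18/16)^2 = 81/64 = 1.27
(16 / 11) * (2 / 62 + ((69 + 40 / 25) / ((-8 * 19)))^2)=0.36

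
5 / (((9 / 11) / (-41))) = -2255 / 9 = -250.56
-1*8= -8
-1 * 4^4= -256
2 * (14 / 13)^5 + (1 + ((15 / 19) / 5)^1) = 28605758 / 7054567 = 4.05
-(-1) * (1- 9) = -8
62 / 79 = 0.78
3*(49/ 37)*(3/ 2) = 441/ 74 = 5.96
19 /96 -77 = -7373 /96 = -76.80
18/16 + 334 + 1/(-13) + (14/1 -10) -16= 33597/104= 323.05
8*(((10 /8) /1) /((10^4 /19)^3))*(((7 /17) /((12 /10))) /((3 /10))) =48013 /612000000000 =0.00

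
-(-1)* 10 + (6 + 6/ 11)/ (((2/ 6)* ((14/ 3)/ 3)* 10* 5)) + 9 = 37061/ 1925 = 19.25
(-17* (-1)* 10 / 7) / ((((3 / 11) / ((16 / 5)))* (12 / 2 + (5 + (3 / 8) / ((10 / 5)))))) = 95744 / 3759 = 25.47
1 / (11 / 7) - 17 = -180 / 11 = -16.36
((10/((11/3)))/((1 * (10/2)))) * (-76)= -456/11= -41.45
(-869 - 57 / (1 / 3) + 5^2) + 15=-1000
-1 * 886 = -886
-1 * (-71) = 71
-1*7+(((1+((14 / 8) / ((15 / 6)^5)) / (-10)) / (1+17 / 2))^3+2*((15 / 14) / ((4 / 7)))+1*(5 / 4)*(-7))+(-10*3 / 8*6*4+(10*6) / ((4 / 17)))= 4003276661182496259 / 26165008544921875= 153.00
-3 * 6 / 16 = -9 / 8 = -1.12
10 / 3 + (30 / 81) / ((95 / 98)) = 3.72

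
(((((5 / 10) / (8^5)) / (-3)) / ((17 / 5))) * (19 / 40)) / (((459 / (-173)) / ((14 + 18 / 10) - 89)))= -200507 / 10227548160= -0.00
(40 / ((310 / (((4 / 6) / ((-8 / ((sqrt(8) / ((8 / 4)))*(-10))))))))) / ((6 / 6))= 10*sqrt(2) / 93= 0.15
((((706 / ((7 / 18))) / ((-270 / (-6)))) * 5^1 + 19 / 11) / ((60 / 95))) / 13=22895 / 924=24.78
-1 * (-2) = 2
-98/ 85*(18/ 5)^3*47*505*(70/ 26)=-18991569744/ 5525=-3437388.19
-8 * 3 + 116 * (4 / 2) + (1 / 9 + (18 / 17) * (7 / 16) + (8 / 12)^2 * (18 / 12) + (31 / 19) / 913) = 4442795461 / 21232728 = 209.24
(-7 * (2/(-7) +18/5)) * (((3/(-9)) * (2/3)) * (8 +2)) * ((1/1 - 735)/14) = -170288/63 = -2702.98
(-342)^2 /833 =116964 /833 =140.41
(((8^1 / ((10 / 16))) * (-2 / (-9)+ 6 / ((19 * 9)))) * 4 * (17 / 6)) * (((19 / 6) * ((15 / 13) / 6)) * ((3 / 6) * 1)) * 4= 45.46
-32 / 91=-0.35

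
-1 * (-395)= 395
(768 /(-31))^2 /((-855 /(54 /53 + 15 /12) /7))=-55164928 /4838635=-11.40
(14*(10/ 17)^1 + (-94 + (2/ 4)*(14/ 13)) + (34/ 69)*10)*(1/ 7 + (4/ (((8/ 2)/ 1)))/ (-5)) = 69970/ 15249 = 4.59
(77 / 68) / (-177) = -0.01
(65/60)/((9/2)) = 13/54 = 0.24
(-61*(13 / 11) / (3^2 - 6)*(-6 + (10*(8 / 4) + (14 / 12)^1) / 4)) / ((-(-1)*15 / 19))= 256139 / 11880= 21.56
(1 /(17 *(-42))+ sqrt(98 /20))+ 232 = 7 *sqrt(10) /10+ 165647 /714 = 234.21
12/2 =6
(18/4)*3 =27/2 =13.50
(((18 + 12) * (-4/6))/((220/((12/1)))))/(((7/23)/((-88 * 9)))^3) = 6593979820032/343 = 19224430962.19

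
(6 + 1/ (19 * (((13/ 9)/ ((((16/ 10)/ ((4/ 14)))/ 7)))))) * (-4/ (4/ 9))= -67014/ 1235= -54.26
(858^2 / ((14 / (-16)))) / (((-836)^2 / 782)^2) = -1.05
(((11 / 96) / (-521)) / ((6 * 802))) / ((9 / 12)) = -11 / 180507744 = -0.00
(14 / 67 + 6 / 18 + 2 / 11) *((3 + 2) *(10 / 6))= 40025 / 6633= 6.03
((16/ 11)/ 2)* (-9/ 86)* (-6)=216/ 473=0.46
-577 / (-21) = 577 / 21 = 27.48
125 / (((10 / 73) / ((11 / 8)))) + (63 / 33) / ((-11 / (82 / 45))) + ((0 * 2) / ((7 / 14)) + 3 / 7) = 255075707 / 203280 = 1254.80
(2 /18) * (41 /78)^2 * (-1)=-1681 /54756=-0.03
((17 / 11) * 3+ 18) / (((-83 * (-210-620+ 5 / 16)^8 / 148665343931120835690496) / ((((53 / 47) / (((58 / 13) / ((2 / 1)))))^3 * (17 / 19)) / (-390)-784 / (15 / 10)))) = 94.37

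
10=10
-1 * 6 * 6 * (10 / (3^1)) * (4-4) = 0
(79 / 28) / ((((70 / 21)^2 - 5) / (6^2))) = 16.62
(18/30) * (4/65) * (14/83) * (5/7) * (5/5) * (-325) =-120/83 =-1.45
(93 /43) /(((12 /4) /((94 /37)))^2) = 273916 /176601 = 1.55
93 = 93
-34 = -34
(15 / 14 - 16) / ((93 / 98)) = -15.73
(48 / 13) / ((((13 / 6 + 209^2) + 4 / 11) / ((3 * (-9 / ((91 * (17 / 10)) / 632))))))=-540587520 / 57982285543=-0.01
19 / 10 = 1.90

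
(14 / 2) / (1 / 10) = 70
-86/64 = -43/32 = -1.34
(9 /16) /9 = 0.06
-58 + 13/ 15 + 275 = 3268/ 15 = 217.87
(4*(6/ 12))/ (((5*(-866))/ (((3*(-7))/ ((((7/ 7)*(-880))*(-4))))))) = 21/ 7620800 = 0.00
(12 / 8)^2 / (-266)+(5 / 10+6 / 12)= 1055 / 1064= 0.99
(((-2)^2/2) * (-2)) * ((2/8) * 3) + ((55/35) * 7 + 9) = 17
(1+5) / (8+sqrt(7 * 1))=16 / 19 - 2 * sqrt(7) / 19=0.56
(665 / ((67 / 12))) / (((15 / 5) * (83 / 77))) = 204820 / 5561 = 36.83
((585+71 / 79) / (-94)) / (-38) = 23143 / 141094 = 0.16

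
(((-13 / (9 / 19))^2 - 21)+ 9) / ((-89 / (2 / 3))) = -120074 / 21627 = -5.55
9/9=1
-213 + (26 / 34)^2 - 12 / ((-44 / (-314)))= -947506 / 3179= -298.05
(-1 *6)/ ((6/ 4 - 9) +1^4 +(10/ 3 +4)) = -36/ 5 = -7.20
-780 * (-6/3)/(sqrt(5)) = 312 * sqrt(5) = 697.65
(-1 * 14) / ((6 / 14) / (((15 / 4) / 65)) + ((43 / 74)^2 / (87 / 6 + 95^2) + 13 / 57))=-276508686972 / 151224160361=-1.83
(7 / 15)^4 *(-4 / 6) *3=-4802 / 50625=-0.09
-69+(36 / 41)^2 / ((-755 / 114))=-87719439 / 1269155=-69.12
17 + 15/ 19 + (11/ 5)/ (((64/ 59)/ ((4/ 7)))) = 201611/ 10640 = 18.95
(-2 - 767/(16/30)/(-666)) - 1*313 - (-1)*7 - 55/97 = -52785461/172272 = -306.41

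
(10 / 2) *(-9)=-45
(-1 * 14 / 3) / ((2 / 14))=-98 / 3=-32.67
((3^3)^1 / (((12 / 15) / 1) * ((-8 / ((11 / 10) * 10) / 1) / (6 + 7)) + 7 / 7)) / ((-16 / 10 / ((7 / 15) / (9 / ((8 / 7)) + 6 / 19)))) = -57057 / 56689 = -1.01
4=4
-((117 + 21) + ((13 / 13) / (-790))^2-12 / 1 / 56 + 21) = -158.79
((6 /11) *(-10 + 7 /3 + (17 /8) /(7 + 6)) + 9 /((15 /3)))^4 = 1848505447074001 /66905856160000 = 27.63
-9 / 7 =-1.29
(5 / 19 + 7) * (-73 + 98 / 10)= -43608 / 95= -459.03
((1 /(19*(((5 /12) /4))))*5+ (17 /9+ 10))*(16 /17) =2320 /171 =13.57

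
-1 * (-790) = 790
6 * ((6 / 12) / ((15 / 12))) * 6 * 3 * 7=1512 / 5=302.40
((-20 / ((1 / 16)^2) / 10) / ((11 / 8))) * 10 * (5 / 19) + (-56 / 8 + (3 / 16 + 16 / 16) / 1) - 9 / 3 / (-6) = -3294565 / 3344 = -985.22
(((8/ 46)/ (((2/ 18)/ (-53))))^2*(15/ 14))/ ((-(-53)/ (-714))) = -52546320/ 529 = -99331.42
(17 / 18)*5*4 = 170 / 9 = 18.89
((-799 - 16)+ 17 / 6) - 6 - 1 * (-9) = -4855 / 6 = -809.17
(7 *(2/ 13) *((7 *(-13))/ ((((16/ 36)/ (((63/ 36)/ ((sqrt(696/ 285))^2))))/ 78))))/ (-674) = 11437335/ 625472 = 18.29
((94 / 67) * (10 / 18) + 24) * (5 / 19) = 6.52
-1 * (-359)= 359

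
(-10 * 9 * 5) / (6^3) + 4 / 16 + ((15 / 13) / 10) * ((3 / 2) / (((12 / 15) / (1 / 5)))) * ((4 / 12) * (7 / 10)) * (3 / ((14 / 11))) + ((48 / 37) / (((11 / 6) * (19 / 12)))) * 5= 0.43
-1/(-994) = 0.00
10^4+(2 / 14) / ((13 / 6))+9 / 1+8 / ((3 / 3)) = 911553 / 91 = 10017.07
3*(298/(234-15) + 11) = 37.08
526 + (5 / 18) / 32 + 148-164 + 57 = 326597 / 576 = 567.01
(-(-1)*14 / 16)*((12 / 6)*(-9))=-63 / 4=-15.75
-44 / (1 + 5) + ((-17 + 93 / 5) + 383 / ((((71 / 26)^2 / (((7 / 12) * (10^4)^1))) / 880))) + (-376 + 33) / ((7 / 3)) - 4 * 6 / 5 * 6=19935902273357 / 75615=263650099.50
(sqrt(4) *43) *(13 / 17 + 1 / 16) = 71.14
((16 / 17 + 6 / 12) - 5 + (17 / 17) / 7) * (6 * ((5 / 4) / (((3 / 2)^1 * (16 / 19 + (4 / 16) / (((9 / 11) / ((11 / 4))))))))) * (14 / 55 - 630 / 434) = 2269967544 / 186785137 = 12.15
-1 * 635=-635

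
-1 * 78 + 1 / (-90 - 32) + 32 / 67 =-633735 / 8174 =-77.53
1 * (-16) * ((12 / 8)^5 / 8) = -243 / 16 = -15.19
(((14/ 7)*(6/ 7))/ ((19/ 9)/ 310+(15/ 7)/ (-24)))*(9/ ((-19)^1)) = 1205280/ 122417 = 9.85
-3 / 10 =-0.30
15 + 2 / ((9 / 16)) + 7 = 230 / 9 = 25.56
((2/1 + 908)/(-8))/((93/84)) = -3185/31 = -102.74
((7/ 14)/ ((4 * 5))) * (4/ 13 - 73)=-189/ 104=-1.82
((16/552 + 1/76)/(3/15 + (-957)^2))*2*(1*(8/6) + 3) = 14365/36020349036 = 0.00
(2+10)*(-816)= -9792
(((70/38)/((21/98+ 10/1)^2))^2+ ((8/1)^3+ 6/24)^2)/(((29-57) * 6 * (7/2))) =-633775241004753961/1420197227537088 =-446.26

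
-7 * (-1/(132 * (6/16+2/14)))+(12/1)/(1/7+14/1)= 910/957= 0.95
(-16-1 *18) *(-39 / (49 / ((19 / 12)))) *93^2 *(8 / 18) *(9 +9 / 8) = 326854359 / 196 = 1667624.28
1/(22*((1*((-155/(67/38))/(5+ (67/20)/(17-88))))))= -471211/184003600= -0.00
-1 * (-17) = 17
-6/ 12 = -1/ 2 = -0.50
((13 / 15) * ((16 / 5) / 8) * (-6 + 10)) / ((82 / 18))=312 / 1025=0.30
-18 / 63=-0.29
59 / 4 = 14.75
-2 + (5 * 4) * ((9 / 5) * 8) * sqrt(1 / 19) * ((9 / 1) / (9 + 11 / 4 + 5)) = -2 + 10368 * sqrt(19) / 1273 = 33.50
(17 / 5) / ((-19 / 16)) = -272 / 95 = -2.86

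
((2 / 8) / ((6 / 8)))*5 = 5 / 3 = 1.67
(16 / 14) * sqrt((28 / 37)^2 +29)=8 * sqrt(40485) / 259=6.21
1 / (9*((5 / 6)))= 2 / 15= 0.13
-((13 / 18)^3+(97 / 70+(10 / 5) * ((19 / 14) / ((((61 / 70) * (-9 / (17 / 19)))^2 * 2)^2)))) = -307502149714134937 / 174464958710576520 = -1.76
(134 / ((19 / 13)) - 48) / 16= 415 / 152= 2.73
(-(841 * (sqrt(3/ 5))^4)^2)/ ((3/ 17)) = -324641979/ 625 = -519427.17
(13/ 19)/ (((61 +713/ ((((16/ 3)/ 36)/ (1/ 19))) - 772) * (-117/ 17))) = 68/ 313065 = 0.00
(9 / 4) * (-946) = -4257 / 2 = -2128.50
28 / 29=0.97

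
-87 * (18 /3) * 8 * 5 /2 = -10440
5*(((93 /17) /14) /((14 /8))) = 930 /833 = 1.12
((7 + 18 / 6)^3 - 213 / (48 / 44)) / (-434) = -1.85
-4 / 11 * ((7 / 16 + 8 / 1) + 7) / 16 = -247 / 704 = -0.35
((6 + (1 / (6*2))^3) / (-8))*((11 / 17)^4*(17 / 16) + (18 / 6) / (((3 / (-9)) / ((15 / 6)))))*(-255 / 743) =-90938151955 / 15831392256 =-5.74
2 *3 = 6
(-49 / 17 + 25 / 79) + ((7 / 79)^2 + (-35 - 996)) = -109657408 / 106097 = -1033.56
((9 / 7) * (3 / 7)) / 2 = 0.28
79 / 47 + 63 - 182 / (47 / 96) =-14432 / 47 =-307.06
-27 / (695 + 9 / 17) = -459 / 11824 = -0.04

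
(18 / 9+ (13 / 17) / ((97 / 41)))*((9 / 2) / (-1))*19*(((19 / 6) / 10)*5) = -4148973 / 13192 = -314.51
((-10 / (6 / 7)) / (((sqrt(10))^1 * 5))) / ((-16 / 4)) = 7 * sqrt(10) / 120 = 0.18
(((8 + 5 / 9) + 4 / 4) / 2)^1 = 4.78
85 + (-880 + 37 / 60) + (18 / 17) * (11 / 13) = -10521643 / 13260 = -793.49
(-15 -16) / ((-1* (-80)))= -31 / 80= -0.39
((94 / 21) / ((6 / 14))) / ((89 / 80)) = 7520 / 801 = 9.39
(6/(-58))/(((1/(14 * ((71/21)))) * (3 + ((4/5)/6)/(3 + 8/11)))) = -87330/54143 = -1.61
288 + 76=364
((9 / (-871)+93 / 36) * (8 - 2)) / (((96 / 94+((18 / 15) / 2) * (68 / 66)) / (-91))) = -856.90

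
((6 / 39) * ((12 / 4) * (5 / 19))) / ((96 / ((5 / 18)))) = 25 / 71136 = 0.00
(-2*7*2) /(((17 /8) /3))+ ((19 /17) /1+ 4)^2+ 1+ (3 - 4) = -3855 /289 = -13.34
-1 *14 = -14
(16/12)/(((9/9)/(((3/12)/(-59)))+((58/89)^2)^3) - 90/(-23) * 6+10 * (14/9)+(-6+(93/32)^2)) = -0.01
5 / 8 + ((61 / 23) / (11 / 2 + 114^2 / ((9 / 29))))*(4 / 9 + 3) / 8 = 86698487 / 138711528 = 0.63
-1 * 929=-929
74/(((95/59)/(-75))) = -65490/19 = -3446.84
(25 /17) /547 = 25 /9299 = 0.00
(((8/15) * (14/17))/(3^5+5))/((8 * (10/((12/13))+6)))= 7/532270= 0.00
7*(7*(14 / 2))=343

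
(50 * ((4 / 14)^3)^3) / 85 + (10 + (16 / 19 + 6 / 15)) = 732660575092 / 65171075305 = 11.24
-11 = -11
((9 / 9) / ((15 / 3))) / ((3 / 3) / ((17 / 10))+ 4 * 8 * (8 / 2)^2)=17 / 43570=0.00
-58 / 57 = -1.02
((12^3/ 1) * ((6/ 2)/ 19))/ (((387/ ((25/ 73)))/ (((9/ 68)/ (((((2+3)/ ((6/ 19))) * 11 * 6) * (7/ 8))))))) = 0.00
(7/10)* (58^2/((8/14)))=41209/10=4120.90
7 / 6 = 1.17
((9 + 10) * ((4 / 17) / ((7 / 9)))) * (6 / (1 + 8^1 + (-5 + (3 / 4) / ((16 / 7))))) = 262656 / 32963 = 7.97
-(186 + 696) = -882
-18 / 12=-3 / 2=-1.50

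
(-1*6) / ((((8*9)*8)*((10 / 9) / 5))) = -3 / 64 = -0.05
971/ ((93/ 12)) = 3884/ 31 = 125.29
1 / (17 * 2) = 1 / 34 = 0.03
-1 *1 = -1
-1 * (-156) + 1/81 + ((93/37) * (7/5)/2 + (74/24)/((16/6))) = 76209181/479520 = 158.93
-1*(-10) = 10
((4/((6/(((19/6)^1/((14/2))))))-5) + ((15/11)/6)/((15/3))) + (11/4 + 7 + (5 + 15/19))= 573371/52668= 10.89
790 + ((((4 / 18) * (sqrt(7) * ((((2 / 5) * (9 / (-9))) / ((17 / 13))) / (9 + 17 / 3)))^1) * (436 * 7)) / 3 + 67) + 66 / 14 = 6032 / 7-39676 * sqrt(7) / 8415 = 849.24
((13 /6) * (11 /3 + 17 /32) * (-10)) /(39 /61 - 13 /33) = -1352065 /3648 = -370.63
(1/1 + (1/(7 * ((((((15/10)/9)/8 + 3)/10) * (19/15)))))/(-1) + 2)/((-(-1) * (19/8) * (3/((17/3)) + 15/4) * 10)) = 0.03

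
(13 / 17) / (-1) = -13 / 17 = -0.76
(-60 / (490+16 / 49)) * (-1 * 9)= 13230 / 12013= 1.10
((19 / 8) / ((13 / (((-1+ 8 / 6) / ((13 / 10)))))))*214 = 10165 / 1014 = 10.02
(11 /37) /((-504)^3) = -11 /4736890368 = -0.00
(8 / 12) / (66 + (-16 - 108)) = -1 / 87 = -0.01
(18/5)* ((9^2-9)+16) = 1584/5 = 316.80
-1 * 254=-254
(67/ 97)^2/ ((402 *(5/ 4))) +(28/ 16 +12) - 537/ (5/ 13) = -780447787/ 564540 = -1382.45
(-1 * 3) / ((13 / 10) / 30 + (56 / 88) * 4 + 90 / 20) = -9900 / 23393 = -0.42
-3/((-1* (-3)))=-1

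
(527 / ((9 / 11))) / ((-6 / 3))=-5797 / 18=-322.06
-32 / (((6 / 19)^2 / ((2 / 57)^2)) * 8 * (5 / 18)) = -8 / 45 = -0.18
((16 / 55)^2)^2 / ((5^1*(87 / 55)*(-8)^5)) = -2 / 72373125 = -0.00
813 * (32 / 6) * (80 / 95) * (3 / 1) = 208128 / 19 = 10954.11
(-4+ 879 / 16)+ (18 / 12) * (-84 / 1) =-1201 / 16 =-75.06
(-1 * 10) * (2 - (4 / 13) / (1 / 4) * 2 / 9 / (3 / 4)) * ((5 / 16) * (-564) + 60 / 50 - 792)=616763 / 39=15814.44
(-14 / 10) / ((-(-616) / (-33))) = 3 / 40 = 0.08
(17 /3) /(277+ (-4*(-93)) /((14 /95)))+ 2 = 117773 /58827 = 2.00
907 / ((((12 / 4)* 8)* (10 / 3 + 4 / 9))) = 2721 / 272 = 10.00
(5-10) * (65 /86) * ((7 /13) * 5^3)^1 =-21875 /86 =-254.36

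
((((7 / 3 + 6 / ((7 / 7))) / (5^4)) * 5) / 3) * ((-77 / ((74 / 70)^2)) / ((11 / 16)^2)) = -439040 / 135531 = -3.24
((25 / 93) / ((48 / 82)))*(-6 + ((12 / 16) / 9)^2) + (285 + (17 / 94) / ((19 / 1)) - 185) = 27914540893 / 287017344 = 97.26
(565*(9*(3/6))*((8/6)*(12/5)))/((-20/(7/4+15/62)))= -251199/310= -810.32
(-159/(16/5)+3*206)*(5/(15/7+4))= 318255/688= 462.58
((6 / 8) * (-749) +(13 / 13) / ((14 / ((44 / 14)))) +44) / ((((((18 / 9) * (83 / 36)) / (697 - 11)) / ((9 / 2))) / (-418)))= 12020351805 / 83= 144823515.72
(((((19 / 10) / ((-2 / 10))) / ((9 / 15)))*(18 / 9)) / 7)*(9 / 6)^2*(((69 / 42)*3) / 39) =-1.29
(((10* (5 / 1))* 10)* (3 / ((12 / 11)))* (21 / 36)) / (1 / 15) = 48125 / 4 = 12031.25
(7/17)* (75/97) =525/1649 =0.32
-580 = -580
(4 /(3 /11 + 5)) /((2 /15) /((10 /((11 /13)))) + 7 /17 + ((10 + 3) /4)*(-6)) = -66300 /1667239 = -0.04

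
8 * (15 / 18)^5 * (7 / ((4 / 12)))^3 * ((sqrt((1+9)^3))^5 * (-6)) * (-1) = 5359375000000 * sqrt(10) / 3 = 5649277278321.64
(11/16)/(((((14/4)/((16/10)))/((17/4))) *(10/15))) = 561/280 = 2.00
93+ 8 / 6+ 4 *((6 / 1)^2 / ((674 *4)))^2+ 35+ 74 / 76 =1687076729 / 12946866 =130.31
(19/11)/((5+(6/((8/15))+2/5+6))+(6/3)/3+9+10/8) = 0.05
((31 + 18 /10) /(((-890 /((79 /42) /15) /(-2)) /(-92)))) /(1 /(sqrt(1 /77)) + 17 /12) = 40526368 /2522916375 - 9535616* sqrt(77) /840972125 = -0.08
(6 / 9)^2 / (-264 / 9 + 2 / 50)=-100 / 6591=-0.02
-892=-892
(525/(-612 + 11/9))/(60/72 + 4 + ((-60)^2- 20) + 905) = -28350/148083683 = -0.00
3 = 3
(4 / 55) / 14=2 / 385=0.01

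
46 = 46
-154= -154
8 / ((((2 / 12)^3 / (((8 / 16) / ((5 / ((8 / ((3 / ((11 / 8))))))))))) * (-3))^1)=-1056 / 5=-211.20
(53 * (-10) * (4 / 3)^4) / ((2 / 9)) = -67840 / 9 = -7537.78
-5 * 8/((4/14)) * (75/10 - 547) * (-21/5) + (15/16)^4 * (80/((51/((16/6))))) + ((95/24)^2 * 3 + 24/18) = -8282058721/26112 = -317174.43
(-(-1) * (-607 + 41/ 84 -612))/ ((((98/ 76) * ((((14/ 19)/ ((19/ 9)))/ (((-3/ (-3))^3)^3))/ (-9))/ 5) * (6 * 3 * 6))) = 3510264725/ 3111696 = 1128.09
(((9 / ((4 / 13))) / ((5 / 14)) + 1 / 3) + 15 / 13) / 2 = 32521 / 780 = 41.69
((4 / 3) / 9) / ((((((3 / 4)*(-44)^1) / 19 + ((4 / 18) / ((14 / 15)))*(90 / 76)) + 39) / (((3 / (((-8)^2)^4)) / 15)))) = 133 / 2827474698240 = 0.00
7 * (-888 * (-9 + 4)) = 31080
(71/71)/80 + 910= 910.01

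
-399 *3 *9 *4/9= -4788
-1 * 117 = -117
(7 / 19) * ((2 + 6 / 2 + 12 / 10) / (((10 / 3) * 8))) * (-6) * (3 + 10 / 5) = -1953 / 760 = -2.57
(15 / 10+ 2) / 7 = 1 / 2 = 0.50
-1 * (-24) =24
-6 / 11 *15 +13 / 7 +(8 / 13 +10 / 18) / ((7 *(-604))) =-4916689 / 777348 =-6.32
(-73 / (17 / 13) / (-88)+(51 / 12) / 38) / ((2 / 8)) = 10605 / 3553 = 2.98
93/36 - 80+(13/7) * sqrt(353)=-929/12+13 * sqrt(353)/7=-42.52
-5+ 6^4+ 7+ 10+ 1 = 1309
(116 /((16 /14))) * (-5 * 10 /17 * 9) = -45675 /17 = -2686.76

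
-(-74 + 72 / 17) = 1186 / 17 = 69.76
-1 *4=-4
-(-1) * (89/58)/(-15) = -89/870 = -0.10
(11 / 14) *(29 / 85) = 319 / 1190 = 0.27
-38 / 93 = -0.41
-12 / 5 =-2.40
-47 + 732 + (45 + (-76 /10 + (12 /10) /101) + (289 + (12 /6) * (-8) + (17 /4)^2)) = 8188873 /8080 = 1013.47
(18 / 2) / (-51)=-3 / 17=-0.18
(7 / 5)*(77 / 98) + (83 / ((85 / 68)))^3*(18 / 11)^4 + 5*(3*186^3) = 360980789886611 / 3660250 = 98621894.65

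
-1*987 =-987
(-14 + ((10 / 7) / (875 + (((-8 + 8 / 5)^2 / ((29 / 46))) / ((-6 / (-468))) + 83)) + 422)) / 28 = 6238452961 / 428128876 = 14.57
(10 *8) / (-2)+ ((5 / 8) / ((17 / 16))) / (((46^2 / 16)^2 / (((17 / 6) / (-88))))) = -369390130 / 9234753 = -40.00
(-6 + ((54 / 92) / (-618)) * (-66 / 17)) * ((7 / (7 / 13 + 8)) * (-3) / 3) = 4.92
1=1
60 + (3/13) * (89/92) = 72027/1196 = 60.22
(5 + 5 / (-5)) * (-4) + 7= -9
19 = 19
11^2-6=115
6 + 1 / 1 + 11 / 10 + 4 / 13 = 1093 / 130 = 8.41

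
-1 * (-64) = 64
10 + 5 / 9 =95 / 9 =10.56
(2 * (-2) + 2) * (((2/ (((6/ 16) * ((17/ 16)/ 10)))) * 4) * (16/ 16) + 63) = -26906/ 51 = -527.57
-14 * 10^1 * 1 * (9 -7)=-280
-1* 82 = -82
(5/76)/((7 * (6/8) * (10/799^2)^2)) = 51072160.00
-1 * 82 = -82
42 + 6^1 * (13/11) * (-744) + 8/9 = -518042/99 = -5232.75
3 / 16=0.19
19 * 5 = 95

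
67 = 67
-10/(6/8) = -40/3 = -13.33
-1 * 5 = -5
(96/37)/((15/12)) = 2.08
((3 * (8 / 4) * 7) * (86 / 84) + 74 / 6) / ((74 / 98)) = 8134 / 111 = 73.28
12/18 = 0.67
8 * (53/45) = 424/45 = 9.42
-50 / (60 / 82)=-205 / 3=-68.33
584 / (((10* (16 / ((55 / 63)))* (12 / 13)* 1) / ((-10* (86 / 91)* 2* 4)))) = -345290 / 1323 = -260.99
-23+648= 625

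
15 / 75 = 1 / 5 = 0.20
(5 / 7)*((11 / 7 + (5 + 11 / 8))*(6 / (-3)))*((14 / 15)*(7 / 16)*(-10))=2225 / 48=46.35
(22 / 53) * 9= 198 / 53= 3.74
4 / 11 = 0.36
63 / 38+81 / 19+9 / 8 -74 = -10177 / 152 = -66.95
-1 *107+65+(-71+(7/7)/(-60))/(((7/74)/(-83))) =62270.05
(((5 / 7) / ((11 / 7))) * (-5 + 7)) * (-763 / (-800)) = 763 / 880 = 0.87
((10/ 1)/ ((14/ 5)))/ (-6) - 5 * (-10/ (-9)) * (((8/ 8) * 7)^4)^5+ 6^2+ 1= -55854586408328396113/ 126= -443290368320066635.82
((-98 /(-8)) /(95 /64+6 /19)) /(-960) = -931 /131340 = -0.01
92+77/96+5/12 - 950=-27417/32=-856.78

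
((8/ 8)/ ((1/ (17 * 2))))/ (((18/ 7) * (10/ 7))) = 833/ 90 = 9.26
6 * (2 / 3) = 4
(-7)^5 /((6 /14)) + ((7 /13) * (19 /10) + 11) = -15289681 /390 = -39204.31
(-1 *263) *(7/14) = -263/2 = -131.50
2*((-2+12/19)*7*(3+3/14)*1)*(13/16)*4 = -7605/38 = -200.13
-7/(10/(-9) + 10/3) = -63/20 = -3.15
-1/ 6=-0.17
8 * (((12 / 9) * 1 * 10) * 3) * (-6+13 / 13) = -1600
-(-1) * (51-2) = 49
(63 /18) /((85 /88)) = 308 /85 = 3.62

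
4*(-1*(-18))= 72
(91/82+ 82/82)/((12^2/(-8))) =-173/1476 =-0.12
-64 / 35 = -1.83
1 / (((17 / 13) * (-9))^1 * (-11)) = 13 / 1683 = 0.01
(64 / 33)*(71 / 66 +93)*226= 44903488 / 1089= 41233.69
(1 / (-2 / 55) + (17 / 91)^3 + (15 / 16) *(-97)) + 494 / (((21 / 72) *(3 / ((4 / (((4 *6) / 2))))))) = 2523299185 / 36171408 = 69.76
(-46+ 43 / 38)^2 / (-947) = -2907025 / 1367468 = -2.13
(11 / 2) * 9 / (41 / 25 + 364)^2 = 625 / 1688038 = 0.00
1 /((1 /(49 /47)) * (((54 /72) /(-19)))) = -3724 /141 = -26.41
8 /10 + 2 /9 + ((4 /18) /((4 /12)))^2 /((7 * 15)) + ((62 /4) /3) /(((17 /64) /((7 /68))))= 165434 /54621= 3.03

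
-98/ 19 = -5.16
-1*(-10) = 10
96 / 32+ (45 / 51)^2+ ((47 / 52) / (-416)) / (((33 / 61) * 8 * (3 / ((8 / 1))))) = 2337763693 / 618913152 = 3.78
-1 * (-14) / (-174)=-7 / 87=-0.08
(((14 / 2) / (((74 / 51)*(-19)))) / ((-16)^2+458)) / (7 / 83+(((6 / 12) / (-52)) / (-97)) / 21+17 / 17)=-4395846 / 13403681309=-0.00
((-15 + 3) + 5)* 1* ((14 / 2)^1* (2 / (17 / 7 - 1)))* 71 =-24353 / 5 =-4870.60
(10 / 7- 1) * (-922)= -2766 / 7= -395.14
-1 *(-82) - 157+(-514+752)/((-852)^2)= -27221281/362952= -75.00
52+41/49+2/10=53.04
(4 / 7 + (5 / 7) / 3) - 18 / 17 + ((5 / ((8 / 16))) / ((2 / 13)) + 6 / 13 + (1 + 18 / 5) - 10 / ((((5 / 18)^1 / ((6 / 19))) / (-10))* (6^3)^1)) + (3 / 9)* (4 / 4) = 10386294 / 146965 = 70.67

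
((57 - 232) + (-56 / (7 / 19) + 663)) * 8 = 2688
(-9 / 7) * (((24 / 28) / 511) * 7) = -54 / 3577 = -0.02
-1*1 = -1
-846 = -846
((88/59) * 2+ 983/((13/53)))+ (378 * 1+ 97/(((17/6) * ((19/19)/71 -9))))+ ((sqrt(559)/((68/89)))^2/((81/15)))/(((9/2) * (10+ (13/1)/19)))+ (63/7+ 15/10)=4398.98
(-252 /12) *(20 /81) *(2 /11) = -280 /297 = -0.94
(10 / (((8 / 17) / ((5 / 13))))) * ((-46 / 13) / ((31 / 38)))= -185725 / 5239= -35.45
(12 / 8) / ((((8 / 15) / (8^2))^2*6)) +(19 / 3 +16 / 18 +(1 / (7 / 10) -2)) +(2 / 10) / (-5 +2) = 1136074 / 315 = 3606.58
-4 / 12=-1 / 3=-0.33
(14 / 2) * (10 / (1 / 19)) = 1330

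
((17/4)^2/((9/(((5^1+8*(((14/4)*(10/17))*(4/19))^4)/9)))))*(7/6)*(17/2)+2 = 471381442963/34454787264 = 13.68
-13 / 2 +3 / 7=-85 / 14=-6.07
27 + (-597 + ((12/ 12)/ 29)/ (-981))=-16215931/ 28449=-570.00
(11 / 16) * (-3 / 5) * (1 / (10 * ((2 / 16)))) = -33 / 100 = -0.33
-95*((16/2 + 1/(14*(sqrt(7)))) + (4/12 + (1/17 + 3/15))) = -41629/51 - 95*sqrt(7)/98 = -818.82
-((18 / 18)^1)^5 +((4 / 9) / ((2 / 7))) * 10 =131 / 9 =14.56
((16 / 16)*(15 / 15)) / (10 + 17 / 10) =10 / 117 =0.09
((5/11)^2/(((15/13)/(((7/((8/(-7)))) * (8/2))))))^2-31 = -6195131/527076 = -11.75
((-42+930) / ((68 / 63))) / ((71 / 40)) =559440 / 1207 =463.50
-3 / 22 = -0.14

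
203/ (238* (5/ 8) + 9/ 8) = 1624/ 1199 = 1.35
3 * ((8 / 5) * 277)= 6648 / 5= 1329.60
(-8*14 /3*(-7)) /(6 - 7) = -784 /3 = -261.33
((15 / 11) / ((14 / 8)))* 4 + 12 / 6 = 394 / 77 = 5.12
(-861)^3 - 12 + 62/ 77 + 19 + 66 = -49147352654/ 77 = -638277307.19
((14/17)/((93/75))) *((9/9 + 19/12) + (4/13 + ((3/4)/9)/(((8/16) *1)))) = 27825/13702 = 2.03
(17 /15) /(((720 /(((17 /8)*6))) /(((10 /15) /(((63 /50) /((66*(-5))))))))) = -15895 /4536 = -3.50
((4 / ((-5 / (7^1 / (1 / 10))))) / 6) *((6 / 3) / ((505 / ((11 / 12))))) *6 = -308 / 1515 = -0.20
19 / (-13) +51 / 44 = -173 / 572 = -0.30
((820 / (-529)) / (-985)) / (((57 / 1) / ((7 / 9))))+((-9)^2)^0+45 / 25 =748463506 / 267306345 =2.80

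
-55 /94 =-0.59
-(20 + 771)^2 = -625681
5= 5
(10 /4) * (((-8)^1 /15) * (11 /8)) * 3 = -11 /2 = -5.50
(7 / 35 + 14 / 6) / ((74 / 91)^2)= 157339 / 41070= 3.83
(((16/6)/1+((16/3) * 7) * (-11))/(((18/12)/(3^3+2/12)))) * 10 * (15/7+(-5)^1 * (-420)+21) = -156886102.86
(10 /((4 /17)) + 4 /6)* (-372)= -16058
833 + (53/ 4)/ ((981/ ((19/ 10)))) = 32687927/ 39240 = 833.03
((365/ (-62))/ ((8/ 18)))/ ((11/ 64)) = -77.07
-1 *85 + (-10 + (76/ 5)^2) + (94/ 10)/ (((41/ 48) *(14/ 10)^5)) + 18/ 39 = 31028216581/ 223953275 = 138.55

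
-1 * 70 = -70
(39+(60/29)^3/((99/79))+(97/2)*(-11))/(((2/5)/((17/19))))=-1170029165/1073116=-1090.31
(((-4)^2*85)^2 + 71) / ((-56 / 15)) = -27745065 / 56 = -495447.59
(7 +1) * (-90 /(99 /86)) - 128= -8288 /11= -753.45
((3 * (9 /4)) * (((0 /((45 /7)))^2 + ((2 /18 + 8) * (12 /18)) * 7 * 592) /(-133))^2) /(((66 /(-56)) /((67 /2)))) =-1751830051328 /321651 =-5446369.05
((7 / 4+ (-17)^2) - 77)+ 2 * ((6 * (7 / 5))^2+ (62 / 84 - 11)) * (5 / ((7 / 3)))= 462727 / 980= 472.17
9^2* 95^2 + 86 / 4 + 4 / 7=10234659 / 14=731047.07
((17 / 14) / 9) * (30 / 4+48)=7.49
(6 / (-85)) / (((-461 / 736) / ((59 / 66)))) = 43424 / 431035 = 0.10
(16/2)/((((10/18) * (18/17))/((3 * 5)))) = 204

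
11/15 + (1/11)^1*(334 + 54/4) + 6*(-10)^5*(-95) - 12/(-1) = 57000044.32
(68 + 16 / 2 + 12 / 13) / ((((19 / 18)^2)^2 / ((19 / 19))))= 104976000 / 1694173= 61.96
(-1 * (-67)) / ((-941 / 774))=-51858 / 941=-55.11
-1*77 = -77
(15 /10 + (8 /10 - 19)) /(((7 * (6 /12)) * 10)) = -167 /350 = -0.48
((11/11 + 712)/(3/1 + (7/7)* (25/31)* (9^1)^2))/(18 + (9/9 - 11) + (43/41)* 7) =906223/1332222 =0.68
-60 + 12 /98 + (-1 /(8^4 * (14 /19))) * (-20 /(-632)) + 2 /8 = -3781726873 /63422464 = -59.63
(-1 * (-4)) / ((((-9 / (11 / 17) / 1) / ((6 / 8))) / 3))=-11 / 17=-0.65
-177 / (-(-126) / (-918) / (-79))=-713133 / 7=-101876.14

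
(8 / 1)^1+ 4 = 12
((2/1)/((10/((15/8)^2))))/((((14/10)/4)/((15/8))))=3375/896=3.77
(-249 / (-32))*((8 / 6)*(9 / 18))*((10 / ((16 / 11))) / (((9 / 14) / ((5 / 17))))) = 159775 / 9792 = 16.32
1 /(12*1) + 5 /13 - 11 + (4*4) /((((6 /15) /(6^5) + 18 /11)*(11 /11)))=-41191993 /54589236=-0.75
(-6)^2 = 36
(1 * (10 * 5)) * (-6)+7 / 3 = -893 / 3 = -297.67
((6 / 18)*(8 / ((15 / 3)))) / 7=8 / 105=0.08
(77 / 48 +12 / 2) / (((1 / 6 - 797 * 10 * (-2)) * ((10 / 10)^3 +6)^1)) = 365 / 5355896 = 0.00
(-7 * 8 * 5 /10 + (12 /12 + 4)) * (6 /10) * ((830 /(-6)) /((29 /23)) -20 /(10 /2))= 227539 /145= 1569.23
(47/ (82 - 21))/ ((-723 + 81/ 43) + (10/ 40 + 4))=-8084/ 7521361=-0.00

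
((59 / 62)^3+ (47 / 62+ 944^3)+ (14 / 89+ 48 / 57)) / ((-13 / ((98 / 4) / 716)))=-16612337294023858821 / 7502483455168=-2214245.11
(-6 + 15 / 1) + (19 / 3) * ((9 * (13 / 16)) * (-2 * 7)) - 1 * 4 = -5147 / 8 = -643.38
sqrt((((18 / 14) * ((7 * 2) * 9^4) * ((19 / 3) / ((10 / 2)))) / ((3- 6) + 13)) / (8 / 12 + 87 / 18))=81 * sqrt(1254) / 55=52.15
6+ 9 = 15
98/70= 7/5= 1.40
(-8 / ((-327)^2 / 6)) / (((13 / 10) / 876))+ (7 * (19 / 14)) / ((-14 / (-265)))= 179.52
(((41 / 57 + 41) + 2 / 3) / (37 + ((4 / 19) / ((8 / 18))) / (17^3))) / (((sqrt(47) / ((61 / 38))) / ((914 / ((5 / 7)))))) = 289532807914 * sqrt(47) / 5783036745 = 343.23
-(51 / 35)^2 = -2601 / 1225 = -2.12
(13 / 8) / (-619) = -13 / 4952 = -0.00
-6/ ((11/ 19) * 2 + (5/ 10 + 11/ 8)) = -912/ 461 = -1.98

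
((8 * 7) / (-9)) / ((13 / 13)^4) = -56 / 9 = -6.22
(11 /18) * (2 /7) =11 /63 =0.17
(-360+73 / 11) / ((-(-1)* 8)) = -3887 / 88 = -44.17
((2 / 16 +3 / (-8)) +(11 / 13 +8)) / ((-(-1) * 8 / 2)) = 447 / 208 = 2.15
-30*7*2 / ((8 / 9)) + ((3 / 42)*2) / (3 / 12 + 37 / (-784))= -150031 / 318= -471.80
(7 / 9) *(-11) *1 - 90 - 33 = -1184 / 9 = -131.56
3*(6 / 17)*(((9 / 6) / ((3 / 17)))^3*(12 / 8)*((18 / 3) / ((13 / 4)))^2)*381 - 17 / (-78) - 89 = 1284221351 / 1014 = 1266490.48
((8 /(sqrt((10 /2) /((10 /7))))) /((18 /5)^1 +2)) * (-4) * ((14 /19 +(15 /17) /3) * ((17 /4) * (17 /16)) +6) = -9255 * sqrt(14) /1064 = -32.55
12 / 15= 4 / 5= 0.80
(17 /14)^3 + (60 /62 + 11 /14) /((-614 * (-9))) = 420887767 /235031832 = 1.79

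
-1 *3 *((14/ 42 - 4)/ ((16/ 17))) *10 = 935/ 8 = 116.88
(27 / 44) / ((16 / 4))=27 / 176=0.15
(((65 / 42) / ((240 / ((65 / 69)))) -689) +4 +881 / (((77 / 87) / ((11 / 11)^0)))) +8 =487230991 / 1530144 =318.42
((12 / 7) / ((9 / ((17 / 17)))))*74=296 / 21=14.10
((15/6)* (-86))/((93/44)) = -9460/93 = -101.72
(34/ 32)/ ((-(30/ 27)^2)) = -1377/ 1600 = -0.86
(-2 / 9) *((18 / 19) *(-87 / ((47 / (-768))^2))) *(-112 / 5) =-22988980224 / 209855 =-109546.97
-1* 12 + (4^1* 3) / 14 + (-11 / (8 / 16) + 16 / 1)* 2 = -162 / 7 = -23.14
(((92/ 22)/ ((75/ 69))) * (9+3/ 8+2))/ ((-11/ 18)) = -71.61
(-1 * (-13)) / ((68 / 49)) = 637 / 68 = 9.37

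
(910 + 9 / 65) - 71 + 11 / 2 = 109803 / 130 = 844.64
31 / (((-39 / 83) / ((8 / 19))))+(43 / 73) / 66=-27.77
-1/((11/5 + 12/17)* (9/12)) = -340/741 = -0.46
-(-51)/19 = 51/19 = 2.68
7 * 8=56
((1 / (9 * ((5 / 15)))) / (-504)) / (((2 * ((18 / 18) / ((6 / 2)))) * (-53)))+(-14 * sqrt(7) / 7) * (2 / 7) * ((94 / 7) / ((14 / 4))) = 1 / 53424 - 752 * sqrt(7) / 343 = -5.80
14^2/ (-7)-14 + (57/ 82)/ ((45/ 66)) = -8401/ 205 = -40.98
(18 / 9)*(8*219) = 3504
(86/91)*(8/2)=344/91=3.78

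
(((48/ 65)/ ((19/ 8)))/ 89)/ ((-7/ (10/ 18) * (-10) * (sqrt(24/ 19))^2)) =8/ 364455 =0.00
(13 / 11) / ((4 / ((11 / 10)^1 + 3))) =533 / 440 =1.21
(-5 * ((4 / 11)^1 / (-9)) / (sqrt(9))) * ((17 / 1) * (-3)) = -340 / 99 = -3.43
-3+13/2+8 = 23/2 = 11.50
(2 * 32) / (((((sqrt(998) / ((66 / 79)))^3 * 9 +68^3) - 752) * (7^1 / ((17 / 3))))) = -14510523380981760 / 123574114735956186253 +712555613830016 * sqrt(998) / 123574114735956186253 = 0.00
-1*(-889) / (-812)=-127 / 116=-1.09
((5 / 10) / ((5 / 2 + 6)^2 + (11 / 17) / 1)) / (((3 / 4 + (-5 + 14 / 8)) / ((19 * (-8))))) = 10336 / 24785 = 0.42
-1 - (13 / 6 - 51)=287 / 6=47.83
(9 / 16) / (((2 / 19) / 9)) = 1539 / 32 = 48.09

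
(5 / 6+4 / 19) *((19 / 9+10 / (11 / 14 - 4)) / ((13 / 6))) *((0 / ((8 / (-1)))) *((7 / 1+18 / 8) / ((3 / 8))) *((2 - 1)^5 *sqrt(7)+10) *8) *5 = 0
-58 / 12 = -29 / 6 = -4.83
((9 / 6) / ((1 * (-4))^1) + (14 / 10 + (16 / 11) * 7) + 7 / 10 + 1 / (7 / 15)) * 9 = 126.45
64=64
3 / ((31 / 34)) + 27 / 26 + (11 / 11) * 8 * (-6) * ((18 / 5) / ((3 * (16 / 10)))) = -25527 / 806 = -31.67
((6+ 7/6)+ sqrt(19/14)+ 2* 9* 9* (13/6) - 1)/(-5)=-2143/30 - sqrt(266)/70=-71.67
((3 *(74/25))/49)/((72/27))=333/4900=0.07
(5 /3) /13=5 /39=0.13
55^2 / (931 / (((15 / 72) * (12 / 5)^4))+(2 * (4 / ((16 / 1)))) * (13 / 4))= 2613600 / 117779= 22.19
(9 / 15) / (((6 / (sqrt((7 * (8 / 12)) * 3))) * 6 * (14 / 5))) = 0.02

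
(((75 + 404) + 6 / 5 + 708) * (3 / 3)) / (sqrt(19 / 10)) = 5941 * sqrt(190) / 95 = 862.01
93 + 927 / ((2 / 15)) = 14091 / 2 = 7045.50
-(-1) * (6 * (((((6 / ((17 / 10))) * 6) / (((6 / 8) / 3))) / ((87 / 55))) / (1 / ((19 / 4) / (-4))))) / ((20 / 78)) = -733590 / 493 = -1488.01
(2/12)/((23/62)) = 31/69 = 0.45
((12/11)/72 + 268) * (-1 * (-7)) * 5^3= 15477875/66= 234513.26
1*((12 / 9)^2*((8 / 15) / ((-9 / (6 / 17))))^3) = -65536 / 4029274125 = -0.00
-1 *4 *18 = -72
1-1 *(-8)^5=32769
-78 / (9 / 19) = -494 / 3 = -164.67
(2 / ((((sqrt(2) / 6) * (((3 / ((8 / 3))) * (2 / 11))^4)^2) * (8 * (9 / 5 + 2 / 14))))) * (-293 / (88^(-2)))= -69727234105869598720 * sqrt(2) / 243931419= -404249688472.01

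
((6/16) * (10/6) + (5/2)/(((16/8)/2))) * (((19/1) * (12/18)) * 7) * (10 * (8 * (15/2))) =166250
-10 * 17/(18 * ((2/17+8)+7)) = -1445/2313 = -0.62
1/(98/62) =31/49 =0.63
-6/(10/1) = -3/5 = -0.60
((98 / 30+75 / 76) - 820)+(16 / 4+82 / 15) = -919159 / 1140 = -806.28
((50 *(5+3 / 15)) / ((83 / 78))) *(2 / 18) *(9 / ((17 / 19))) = 385320 / 1411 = 273.08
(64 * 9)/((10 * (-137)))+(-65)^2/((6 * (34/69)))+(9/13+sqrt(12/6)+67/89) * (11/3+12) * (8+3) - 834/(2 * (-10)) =517 * sqrt(2)/3+277985596787/161679180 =1963.08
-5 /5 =-1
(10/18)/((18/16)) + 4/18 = 58/81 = 0.72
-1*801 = -801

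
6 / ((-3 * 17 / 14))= -28 / 17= -1.65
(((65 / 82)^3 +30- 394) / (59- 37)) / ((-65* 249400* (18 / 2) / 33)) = 15417179 / 4125335376000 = 0.00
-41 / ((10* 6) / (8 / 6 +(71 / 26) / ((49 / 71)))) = -828979 / 229320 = -3.61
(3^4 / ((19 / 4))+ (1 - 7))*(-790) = -165900 / 19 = -8731.58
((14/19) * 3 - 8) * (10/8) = -275/38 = -7.24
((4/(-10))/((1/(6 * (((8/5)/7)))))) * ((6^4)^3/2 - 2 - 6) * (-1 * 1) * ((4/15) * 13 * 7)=362216578048/25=14488663121.92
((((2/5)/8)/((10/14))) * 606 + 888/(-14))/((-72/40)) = 817/70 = 11.67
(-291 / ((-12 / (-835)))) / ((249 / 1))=-80995 / 996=-81.32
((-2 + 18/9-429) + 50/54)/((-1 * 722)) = 5779/9747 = 0.59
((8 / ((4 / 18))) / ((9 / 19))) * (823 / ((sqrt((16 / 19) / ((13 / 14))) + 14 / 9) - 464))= -144675494262 / 1069644031 - 5066388 * sqrt(3458) / 1069644031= -135.53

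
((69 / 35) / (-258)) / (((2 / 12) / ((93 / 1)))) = -6417 / 1505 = -4.26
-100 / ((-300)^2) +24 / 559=21041 / 503100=0.04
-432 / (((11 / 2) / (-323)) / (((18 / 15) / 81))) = 20672 / 55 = 375.85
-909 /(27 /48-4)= 14544 /55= 264.44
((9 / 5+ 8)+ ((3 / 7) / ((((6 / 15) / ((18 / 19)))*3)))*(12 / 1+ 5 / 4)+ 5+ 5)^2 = 4172255649 / 7075600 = 589.67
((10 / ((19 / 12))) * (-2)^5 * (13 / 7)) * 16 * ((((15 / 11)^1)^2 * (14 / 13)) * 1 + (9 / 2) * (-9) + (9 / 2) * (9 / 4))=170388.34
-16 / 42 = -8 / 21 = -0.38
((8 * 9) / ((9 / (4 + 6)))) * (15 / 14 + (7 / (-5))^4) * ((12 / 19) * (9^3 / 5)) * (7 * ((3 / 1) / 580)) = 2256406632 / 1721875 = 1310.44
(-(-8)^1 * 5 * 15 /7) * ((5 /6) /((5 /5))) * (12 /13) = 65.93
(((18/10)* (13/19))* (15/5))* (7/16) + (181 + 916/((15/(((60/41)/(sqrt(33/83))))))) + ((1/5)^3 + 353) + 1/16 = 677.41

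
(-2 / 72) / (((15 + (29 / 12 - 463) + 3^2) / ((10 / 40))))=1 / 62868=0.00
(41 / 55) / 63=41 / 3465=0.01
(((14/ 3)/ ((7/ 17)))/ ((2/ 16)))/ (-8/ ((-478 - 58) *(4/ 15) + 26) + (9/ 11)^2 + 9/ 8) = 230910592/ 4744287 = 48.67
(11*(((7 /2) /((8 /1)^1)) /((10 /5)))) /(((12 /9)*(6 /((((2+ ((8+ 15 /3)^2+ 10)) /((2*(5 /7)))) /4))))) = 97559 /10240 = 9.53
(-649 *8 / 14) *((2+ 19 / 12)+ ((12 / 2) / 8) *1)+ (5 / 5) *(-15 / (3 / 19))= -35743 / 21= -1702.05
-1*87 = -87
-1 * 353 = -353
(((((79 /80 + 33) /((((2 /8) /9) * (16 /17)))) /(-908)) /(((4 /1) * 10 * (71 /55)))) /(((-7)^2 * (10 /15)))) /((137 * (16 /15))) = -41184693 /7090564038656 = -0.00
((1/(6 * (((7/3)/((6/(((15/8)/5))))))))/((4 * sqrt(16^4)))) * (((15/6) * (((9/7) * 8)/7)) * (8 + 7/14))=765/21952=0.03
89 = 89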